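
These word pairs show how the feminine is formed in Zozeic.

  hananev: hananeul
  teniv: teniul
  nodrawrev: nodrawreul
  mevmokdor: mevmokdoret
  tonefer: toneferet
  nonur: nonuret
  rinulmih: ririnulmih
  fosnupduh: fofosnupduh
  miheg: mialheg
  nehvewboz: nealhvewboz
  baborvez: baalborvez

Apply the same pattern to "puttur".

hananev and tonefer both have last vowel 'e' yet inflect differently (hananeul, toneferet), so the last vowel is not what conditions the rule; the final letter is.
"puttur" ends in -r. The stems ending in -r (mevmokdor → mevmokdoret, tonefer → toneferet, nonur → nonuret) add -et.
The other patterns: stems ending in -v drop the final letter and add -ul; stems ending in -h repeat the first consonant+vowel as a prefix; stems ending in -g or -z insert -al- after the first vowel.
So puttur → putturet.

putturet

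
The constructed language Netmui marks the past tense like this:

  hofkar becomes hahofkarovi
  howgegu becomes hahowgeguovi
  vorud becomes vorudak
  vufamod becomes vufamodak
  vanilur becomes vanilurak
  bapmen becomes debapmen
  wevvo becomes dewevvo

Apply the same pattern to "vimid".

vimidak

hofkar and vanilur both end in -r yet inflect differently (hahofkarovi, vanilurak), so the final letter is not what conditions the rule; the first letter is.
"vimid" begins with v-. The stems beginning with v- (vorud → vorudak, vufamod → vufamodak, vanilur → vanilurak) add -ak.
The other patterns: stems beginning with h- add ha- … -ovi around the stem; stems beginning with b- or w- add the prefix de-.
So vimid → vimidak.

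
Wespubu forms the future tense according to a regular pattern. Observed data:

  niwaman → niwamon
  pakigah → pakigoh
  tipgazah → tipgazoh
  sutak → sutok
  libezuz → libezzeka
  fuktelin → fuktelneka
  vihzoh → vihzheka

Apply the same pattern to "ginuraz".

ginuroz

niwaman and fuktelin both end in -n yet inflect differently (niwamon, fuktelneka), so the final letter is not what conditions the rule; the last vowel is.
"ginuraz" has last vowel 'a'. The stems whose last vowel is 'a' (niwaman → niwamon, pakigah → pakigoh, tipgazah → tipgazoh) change the last vowel to 'o'.
The other pattern: stems whose last vowel is 'i', 'o' or 'u' delete the last vowel and add -eka.
So ginuraz → ginuroz.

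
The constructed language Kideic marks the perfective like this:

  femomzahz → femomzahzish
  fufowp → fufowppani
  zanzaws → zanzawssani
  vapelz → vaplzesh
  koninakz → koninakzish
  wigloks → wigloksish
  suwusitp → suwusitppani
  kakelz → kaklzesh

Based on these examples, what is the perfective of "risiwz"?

zanzaws and wigloks both end in -s yet inflect differently (zanzawssani, wigloksish), so the final letter is not what conditions the rule; the second-to-last letter is.
"risiwz" has second-to-last letter 'w'. The stems whose second-to-last letter is 'w' (zanzaws → zanzawssani, fufowp → fufowppani) double the final consonant and add -ani.
The other patterns: stems whose second-to-last letter is 'l' delete the last vowel and add -esh; stems whose second-to-last letter is 'h' or 'k' add -ish.
So risiwz → risiwzzani.

risiwzzani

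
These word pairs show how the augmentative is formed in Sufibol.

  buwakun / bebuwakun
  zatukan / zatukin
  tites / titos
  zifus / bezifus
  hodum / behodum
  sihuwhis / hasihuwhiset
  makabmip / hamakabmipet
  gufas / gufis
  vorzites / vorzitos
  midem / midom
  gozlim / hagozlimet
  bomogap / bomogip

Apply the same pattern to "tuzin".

hatuzinet

tites and sihuwhis both end in -s yet inflect differently (titos, hasihuwhiset), so the final letter is not what conditions the rule; the last vowel is.
"tuzin" has last vowel 'i'. The stems whose last vowel is 'i' (makabmip → hamakabmipet, sihuwhis → hasihuwhiset, gozlim → hagozlimet) add ha- … -et around the stem.
So tuzin → hatuzinet.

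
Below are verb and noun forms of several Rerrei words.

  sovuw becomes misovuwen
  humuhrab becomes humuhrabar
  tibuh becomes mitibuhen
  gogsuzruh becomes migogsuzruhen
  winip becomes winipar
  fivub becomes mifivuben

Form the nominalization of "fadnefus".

mifadnefusen

fivub and humuhrab both end in -b yet inflect differently (mifivuben, humuhrabar), so the final letter is not what conditions the rule; the last vowel is.
"fadnefus" has last vowel 'u'. The stems whose last vowel is 'u' (gogsuzruh → migogsuzruhen, sovuw → misovuwen, tibuh → mitibuhen) add mi- … -en around the stem.
So fadnefus → mifadnefusen.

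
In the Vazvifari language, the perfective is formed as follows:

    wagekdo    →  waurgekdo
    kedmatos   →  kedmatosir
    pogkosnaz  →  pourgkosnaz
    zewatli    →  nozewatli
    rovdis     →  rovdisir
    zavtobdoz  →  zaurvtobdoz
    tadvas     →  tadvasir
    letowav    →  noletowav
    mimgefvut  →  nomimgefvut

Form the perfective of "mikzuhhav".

kedmatos and zavtobdoz both have last vowel 'o' yet inflect differently (kedmatosir, zaurvtobdoz), so the last vowel is not what conditions the rule; the final letter is.
"mikzuhhav" ends in -v. The one such stem in the data (letowav → noletowav) adds the prefix no-, so the same rule applies.
The other patterns: stems ending in -s add -ir; stems ending in -o or -z insert -ur- after the first vowel.
So mikzuhhav → nomikzuhhav.

nomikzuhhav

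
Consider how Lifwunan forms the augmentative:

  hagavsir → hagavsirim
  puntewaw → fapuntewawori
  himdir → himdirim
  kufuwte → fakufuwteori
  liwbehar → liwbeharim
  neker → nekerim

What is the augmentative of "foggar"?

foggarim

neker and kufuwte both have last vowel 'e' yet inflect differently (nekerim, fakufuwteori), so the last vowel is not what conditions the rule; the final letter is.
"foggar" ends in -r. The stems ending in -r (hagavsir → hagavsirim, himdir → himdirim, liwbehar → liwbeharim) add -im.
The other pattern: stems ending in -e or -w add fa- … -ori around the stem.
So foggar → foggarim.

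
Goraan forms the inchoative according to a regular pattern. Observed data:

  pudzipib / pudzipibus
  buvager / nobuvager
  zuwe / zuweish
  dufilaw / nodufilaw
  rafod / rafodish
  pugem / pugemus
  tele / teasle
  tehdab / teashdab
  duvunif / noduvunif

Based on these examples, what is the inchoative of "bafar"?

pudzipib and tehdab both end in -b yet inflect differently (pudzipibus, teashdab), so the final letter is not what conditions the rule; the first letter is.
"bafar" begins with b-. The one such stem in the data (buvager → nobuvager) adds the prefix no-, so the same rule applies.
So bafar → nobafar.

nobafar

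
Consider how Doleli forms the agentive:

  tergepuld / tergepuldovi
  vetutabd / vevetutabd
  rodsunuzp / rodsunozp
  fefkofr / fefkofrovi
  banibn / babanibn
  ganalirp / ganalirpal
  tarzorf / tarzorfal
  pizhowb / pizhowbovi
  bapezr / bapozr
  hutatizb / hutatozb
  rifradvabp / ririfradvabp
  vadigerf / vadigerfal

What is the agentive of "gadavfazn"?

ganalirp and rodsunuzp both end in -p yet inflect differently (ganalirpal, rodsunozp), so the final letter is not what conditions the rule; the second-to-last letter is.
"gadavfazn" has second-to-last letter 'z'. The stems whose second-to-last letter is 'z' (hutatizb → hutatozb, rodsunuzp → rodsunozp, bapezr → bapozr) change the last vowel to 'o'.
So gadavfazn → gadavfozn.

gadavfozn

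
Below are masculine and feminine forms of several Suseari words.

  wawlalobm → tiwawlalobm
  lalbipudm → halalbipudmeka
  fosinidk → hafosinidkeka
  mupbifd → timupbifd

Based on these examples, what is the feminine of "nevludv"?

hanevludveka

lalbipudm and wawlalobm both end in -m yet inflect differently (halalbipudmeka, tiwawlalobm), so the final letter is not what conditions the rule; the second-to-last letter is.
"nevludv" has second-to-last letter 'd'. The stems whose second-to-last letter is 'd' (fosinidk → hafosinidkeka, lalbipudm → halalbipudmeka) add ha- … -eka around the stem.
So nevludv → hanevludveka.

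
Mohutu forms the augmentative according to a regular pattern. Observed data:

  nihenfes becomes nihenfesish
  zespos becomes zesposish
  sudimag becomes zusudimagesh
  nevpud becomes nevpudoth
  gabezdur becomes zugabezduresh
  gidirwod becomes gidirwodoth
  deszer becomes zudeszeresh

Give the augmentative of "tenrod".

tenrodoth

gidirwod and zespos both have last vowel 'o' yet inflect differently (gidirwodoth, zesposish), so the last vowel is not what conditions the rule; the final letter is.
"tenrod" ends in -d. The stems ending in -d (gidirwod → gidirwodoth, nevpud → nevpudoth) add -oth.
So tenrod → tenrodoth.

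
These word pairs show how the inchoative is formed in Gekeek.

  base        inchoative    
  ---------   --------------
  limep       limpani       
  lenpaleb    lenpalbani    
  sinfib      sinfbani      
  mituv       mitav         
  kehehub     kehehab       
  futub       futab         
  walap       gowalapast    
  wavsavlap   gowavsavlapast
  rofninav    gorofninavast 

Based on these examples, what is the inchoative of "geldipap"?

lenpaleb and kehehub both end in -b yet inflect differently (lenpalbani, kehehab), so the final letter is not what conditions the rule; the last vowel is.
"geldipap" has last vowel 'a'. The stems whose last vowel is 'a' (walap → gowalapast, wavsavlap → gowavsavlapast, rofninav → gorofninavast) add go- … -ast around the stem.
The other patterns: stems whose last vowel is 'e' or 'i' delete the last vowel and add -ani; stems whose last vowel is 'u' change the last vowel to 'a'.
So geldipap → gogeldipapast.

gogeldipapast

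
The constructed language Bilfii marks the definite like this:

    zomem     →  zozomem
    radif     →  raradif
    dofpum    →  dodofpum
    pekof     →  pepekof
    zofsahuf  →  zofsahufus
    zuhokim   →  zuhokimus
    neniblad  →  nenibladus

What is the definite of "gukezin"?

radif and zofsahuf both end in -f yet inflect differently (raradif, zofsahufus), so the final letter is not what conditions the rule; the number of vowels is.
"gukezin" has 3 vowels. The stems with 3 vowels (zofsahuf → zofsahufus, zuhokim → zuhokimus, neniblad → nenibladus) add -us.
So gukezin → gukezinus.

gukezinus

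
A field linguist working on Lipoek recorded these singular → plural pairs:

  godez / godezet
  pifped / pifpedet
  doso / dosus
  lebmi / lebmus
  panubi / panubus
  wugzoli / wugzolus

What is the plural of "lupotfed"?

pifped and panubi both begin with p- yet inflect differently (pifpedet, panubus), so the first letter is not what conditions the rule; whether the stem ends in a vowel or a consonant is.
"lupotfed" ends in a consonant. The stems ending in a consonant (godez → godezet, pifped → pifpedet) add -et.
The other pattern: stems ending in a vowel drop the final letter and add -us.
So lupotfed → lupotfedet.

lupotfedet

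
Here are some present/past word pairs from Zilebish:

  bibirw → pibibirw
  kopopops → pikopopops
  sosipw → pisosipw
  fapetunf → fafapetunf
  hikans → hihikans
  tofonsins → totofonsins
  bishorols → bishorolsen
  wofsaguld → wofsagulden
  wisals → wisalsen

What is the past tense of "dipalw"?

wisals and hikans both end in -s yet inflect differently (wisalsen, hihikans), so the final letter is not what conditions the rule; the second-to-last letter is.
"dipalw" has second-to-last letter 'l'. The stems whose second-to-last letter is 'l' (wisals → wisalsen, wofsaguld → wofsagulden, bishorols → bishorolsen) add -en.
So dipalw → dipalwen.

dipalwen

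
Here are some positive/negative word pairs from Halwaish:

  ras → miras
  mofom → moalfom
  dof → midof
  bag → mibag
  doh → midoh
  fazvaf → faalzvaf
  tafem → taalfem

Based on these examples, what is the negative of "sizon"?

"sizon" has 2 vowels. The stems with 2 vowels (tafem → taalfem, mofom → moalfom, fazvaf → faalzvaf) insert -al- after the first vowel.
So sizon → sialzon.

sialzon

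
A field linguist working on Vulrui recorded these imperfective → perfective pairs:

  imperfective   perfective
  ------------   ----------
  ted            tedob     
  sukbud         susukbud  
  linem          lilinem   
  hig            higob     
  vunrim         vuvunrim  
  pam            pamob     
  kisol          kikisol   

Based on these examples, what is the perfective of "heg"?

"heg" has 1 vowel. The stems with 1 vowel (ted → tedob, pam → pamob, hig → higob) add -ob.
So heg → hegob.

hegob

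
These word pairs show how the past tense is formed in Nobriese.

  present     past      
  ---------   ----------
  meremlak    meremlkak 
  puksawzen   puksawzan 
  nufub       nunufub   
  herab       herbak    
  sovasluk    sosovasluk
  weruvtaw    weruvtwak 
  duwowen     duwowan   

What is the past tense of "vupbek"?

herab and nufub both end in -b yet inflect differently (herbak, nunufub), so the final letter is not what conditions the rule; the last vowel is.
"vupbek" has last vowel 'e'. The stems whose last vowel is 'e' (duwowen → duwowan, puksawzen → puksawzan) change the last vowel to 'a'.
So vupbek → vupbak.

vupbak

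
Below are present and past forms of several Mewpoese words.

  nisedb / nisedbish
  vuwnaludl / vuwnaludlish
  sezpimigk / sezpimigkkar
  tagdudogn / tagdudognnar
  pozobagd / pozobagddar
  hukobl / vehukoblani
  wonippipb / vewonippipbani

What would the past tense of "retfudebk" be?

vuwnaludl and hukobl both end in -l yet inflect differently (vuwnaludlish, vehukoblani), so the final letter is not what conditions the rule; the second-to-last letter is.
"retfudebk" has second-to-last letter 'b'. The one such stem in the data (hukobl → vehukoblani) adds ve- … -ani around the stem, so the same rule applies.
So retfudebk → veretfudebkani.

veretfudebkani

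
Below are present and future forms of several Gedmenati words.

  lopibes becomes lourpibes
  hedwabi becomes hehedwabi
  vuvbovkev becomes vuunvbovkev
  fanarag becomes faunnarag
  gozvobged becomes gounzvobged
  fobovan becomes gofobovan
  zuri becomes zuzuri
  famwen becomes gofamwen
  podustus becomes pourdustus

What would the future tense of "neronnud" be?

famwen and lopibes both have last vowel 'e' yet inflect differently (gofamwen, lourpibes), so the last vowel is not what conditions the rule; the final letter is.
"neronnud" ends in -d. The one such stem in the data (gozvobged → gounzvobged) inserts -un- after the first vowel (as do vuvbovkev, fanarag), so the same rule applies.
The other patterns: stems ending in -i repeat the first consonant+vowel as a prefix; stems ending in -n add the prefix go-; stems ending in -s insert -ur- after the first vowel.
So neronnud → neunronnud.

neunronnud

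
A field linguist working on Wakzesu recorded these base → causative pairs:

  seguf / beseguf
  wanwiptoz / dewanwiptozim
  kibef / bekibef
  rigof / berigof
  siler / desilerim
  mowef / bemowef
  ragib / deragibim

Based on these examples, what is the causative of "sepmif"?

rigof and wanwiptoz both have last vowel 'o' yet inflect differently (berigof, dewanwiptozim), so the last vowel is not what conditions the rule; the final letter is.
"sepmif" ends in -f. The stems ending in -f (kibef → bekibef, rigof → berigof, seguf → beseguf) add the prefix be-.
So sepmif → besepmif.

besepmif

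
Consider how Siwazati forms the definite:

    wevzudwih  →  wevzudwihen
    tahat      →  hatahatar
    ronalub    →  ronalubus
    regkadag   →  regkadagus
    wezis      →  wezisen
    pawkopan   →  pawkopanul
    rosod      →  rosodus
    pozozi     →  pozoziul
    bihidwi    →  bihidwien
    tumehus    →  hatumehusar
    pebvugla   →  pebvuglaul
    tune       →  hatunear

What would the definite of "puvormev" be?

"puvormev" begins with p-. The stems beginning with p- (pebvugla → pebvuglaul, pozozi → pozoziul, pawkopan → pawkopanul) add -ul.
So puvormev → puvormevul.

puvormevul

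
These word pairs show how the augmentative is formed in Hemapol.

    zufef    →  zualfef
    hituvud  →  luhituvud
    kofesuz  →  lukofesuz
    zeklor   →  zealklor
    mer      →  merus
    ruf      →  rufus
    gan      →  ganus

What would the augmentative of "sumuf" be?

sualmuf

mer and zeklor both end in -r yet inflect differently (merus, zealklor), so the final letter is not what conditions the rule; the number of vowels is.
"sumuf" has 2 vowels. The stems with 2 vowels (zeklor → zealklor, zufef → zualfef) insert -al- after the first vowel.
So sumuf → sualmuf.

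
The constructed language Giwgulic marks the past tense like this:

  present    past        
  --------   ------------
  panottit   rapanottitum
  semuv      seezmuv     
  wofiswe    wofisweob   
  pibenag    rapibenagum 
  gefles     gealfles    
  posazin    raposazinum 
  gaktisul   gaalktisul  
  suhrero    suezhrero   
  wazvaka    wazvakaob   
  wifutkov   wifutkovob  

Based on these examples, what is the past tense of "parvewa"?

wifutkov and semuv both end in -v yet inflect differently (wifutkovob, seezmuv), so the final letter is not what conditions the rule; the first letter is.
"parvewa" begins with p-. The stems beginning with p- (posazin → raposazinum, pibenag → rapibenagum, panottit → rapanottitum) add ra- … -um around the stem.
The other patterns: stems beginning with g- insert -al- after the first vowel; stems beginning with w- add -ob; stems beginning with s- insert -ez- after the first vowel.
So parvewa → raparvewaum.

raparvewaum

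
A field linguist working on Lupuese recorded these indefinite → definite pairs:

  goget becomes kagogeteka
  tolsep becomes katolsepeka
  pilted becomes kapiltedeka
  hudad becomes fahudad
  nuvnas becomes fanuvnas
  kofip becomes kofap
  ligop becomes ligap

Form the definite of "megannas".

pilted and hudad both end in -d yet inflect differently (kapiltedeka, fahudad), so the final letter is not what conditions the rule; the last vowel is.
"megannas" has last vowel 'a'. The stems whose last vowel is 'a' (hudad → fahudad, nuvnas → fanuvnas) add the prefix fa-.
So megannas → famegannas.

famegannas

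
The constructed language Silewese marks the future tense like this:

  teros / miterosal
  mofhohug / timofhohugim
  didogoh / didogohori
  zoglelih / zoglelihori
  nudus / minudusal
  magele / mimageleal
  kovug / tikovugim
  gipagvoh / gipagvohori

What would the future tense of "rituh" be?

rituhori

didogoh and teros both have last vowel 'o' yet inflect differently (didogohori, miterosal), so the last vowel is not what conditions the rule; the final letter is.
"rituh" ends in -h. The stems ending in -h (didogoh → didogohori, zoglelih → zoglelihori, gipagvoh → gipagvohori) add -ori.
So rituh → rituhori.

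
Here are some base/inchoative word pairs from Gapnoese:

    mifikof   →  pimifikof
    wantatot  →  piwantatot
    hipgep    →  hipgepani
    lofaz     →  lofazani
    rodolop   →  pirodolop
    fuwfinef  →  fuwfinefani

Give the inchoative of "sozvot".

pisozvot

mifikof and fuwfinef both end in -f yet inflect differently (pimifikof, fuwfinefani), so the final letter is not what conditions the rule; the last vowel is.
"sozvot" has last vowel 'o'. The stems whose last vowel is 'o' (mifikof → pimifikof, rodolop → pirodolop, wantatot → piwantatot) add the prefix pi-.
The other pattern: stems whose last vowel is 'a' or 'e' add -ani.
So sozvot → pisozvot.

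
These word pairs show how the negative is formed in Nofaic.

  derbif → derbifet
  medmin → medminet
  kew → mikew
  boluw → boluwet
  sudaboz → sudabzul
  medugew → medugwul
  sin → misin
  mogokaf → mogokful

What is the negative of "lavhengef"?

lavhengful

sin and medmin both end in -n yet inflect differently (misin, medminet), so the final letter is not what conditions the rule; the number of vowels is.
"lavhengef" has 3 vowels. The stems with 3 vowels (medugew → medugwul, sudaboz → sudabzul, mogokaf → mogokful) delete the last vowel and add -ul.
So lavhengef → lavhengful.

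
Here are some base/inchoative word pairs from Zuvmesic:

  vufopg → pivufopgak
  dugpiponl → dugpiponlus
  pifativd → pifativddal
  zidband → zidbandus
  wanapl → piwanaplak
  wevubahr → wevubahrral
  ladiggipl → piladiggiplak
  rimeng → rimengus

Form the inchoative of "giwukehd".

giwukehddal

"giwukehd" has second-to-last letter 'h'. The one such stem in the data (wevubahr → wevubahrral) doubles the final consonant and adds -al (as does pifativd), so the same rule applies.
So giwukehd → giwukehddal.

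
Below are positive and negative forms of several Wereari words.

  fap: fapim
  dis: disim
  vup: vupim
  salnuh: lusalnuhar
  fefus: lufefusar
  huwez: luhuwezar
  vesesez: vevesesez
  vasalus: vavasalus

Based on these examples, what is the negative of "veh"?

vehim

dis and fefus both end in -s yet inflect differently (disim, lufefusar), so the final letter is not what conditions the rule; the number of vowels is.
"veh" has 1 vowel. The stems with 1 vowel (fap → fapim, dis → disim, vup → vupim) add -im.
The other patterns: stems with 2 vowels add lu- … -ar around the stem; stems with 3 vowels repeat the first consonant+vowel as a prefix.
So veh → vehim.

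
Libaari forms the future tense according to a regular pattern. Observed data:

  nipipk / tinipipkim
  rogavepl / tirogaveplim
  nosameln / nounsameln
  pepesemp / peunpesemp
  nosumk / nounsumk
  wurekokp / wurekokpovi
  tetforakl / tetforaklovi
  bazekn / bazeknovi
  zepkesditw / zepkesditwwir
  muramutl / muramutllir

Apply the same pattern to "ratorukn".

nipipk and nosumk both end in -k yet inflect differently (tinipipkim, nounsumk), so the final letter is not what conditions the rule; the second-to-last letter is.
"ratorukn" has second-to-last letter 'k'. The stems whose second-to-last letter is 'k' (wurekokp → wurekokpovi, tetforakl → tetforaklovi, bazekn → bazeknovi) add -ovi.
The other patterns: stems whose second-to-last letter is 'p' add ti- … -im around the stem; stems whose second-to-last letter is 'l' or 'm' insert -un- after the first vowel; stems whose second-to-last letter is 't' double the final consonant and add -ir.
So ratorukn → ratoruknovi.

ratoruknovi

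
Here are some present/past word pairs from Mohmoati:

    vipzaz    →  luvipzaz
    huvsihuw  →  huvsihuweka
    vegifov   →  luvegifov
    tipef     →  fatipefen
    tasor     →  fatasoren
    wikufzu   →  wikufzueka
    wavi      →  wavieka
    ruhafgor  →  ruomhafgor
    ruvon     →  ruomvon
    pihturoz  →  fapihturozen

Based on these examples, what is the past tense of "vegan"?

luvegan

vipzaz and pihturoz both end in -z yet inflect differently (luvipzaz, fapihturozen), so the final letter is not what conditions the rule; the first letter is.
"vegan" begins with v-. The stems beginning with v- (vegifov → luvegifov, vipzaz → luvipzaz) add the prefix lu-.
So vegan → luvegan.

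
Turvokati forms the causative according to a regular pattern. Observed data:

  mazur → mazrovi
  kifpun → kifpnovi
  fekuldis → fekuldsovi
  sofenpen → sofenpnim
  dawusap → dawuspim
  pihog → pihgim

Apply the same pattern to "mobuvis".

"mobuvis" has last vowel 'i'. The one such stem in the data (fekuldis → fekuldsovi) deletes the last vowel and adds -ovi (as do mazur, kifpun), so the same rule applies.
So mobuvis → mobuvsovi.

mobuvsovi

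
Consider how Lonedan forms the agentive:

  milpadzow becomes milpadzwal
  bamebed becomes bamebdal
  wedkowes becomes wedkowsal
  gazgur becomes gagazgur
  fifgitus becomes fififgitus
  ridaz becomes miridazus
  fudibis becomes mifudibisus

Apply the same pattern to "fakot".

"fakot" has last vowel 'o'. The one such stem in the data (milpadzow → milpadzwal) deletes the last vowel and adds -al (as do bamebed, wedkowes), so the same rule applies.
So fakot → faktal.

faktal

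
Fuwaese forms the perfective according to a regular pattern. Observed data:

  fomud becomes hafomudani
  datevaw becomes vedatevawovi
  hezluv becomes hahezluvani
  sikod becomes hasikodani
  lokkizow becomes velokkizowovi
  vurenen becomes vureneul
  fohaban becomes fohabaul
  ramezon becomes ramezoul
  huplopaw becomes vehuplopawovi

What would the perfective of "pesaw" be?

"pesaw" ends in -w. The stems ending in -w (datevaw → vedatevawovi, huplopaw → vehuplopawovi, lokkizow → velokkizowovi) add ve- … -ovi around the stem.
The other patterns: stems ending in -n drop the final letter and add -ul; stems ending in -d or -v add ha- … -ani around the stem.
So pesaw → vepesawovi.

vepesawovi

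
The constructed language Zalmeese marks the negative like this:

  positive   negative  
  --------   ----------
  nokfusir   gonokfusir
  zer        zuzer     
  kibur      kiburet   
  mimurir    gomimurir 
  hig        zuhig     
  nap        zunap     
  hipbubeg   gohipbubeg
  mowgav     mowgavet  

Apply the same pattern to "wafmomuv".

gowafmomuv

"wafmomuv" has 3 vowels. The stems with 3 vowels (mimurir → gomimurir, nokfusir → gonokfusir, hipbubeg → gohipbubeg) add the prefix go-.
The other patterns: stems with 1 vowel add the prefix zu-; stems with 2 vowels add -et.
So wafmomuv → gowafmomuv.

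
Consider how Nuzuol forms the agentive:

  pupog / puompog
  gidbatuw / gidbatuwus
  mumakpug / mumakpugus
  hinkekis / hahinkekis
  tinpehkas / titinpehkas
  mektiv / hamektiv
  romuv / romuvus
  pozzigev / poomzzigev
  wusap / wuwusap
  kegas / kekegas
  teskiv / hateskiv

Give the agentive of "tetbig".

hatetbig

"tetbig" has last vowel 'i'. The stems whose last vowel is 'i' (mektiv → hamektiv, teskiv → hateskiv, hinkekis → hahinkekis) add the prefix ha-.
The other patterns: stems whose last vowel is 'u' add -us; stems whose last vowel is 'a' repeat the first consonant+vowel as a prefix; stems whose last vowel is 'e' or 'o' insert -om- after the first vowel.
So tetbig → hatetbig.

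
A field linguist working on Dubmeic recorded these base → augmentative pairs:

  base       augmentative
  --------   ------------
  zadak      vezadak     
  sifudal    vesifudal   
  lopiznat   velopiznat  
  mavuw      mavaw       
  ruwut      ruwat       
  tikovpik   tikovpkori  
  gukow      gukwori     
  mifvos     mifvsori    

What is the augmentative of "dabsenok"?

dabsenkori

lopiznat and ruwut both end in -t yet inflect differently (velopiznat, ruwat), so the final letter is not what conditions the rule; the last vowel is.
"dabsenok" has last vowel 'o'. The stems whose last vowel is 'o' (gukow → gukwori, mifvos → mifvsori) delete the last vowel and add -ori.
The other patterns: stems whose last vowel is 'a' add the prefix ve-; stems whose last vowel is 'u' change the last vowel to 'a'.
So dabsenok → dabsenkori.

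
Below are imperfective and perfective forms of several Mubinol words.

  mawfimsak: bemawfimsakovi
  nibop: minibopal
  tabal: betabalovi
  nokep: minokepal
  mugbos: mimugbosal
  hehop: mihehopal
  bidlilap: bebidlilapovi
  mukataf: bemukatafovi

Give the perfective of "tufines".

mitufinesal

bidlilap and hehop both end in -p yet inflect differently (bebidlilapovi, mihehopal), so the final letter is not what conditions the rule; the last vowel is.
"tufines" has last vowel 'e'. The one such stem in the data (nokep → minokepal) adds mi- … -al around the stem, so the same rule applies.
So tufines → mitufinesal.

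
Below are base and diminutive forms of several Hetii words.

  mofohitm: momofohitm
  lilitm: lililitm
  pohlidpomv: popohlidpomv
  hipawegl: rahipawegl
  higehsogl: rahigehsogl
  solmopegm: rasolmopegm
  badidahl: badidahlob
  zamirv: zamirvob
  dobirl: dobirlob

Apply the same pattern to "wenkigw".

rawenkigw

mofohitm and solmopegm both end in -m yet inflect differently (momofohitm, rasolmopegm), so the final letter is not what conditions the rule; the second-to-last letter is.
"wenkigw" has second-to-last letter 'g'. The stems whose second-to-last letter is 'g' (hipawegl → rahipawegl, higehsogl → rahigehsogl, solmopegm → rasolmopegm) add the prefix ra-.
The other patterns: stems whose second-to-last letter is 'm' or 't' repeat the first consonant+vowel as a prefix; stems whose second-to-last letter is 'h' or 'r' add -ob.
So wenkigw → rawenkigw.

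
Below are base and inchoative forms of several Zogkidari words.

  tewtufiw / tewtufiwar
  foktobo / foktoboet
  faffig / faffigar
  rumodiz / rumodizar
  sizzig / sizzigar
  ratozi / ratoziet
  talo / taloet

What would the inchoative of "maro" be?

"maro" ends in a vowel. The stems ending in a vowel (talo → taloet, ratozi → ratoziet, foktobo → foktoboet) add -et.
So maro → maroet.

maroet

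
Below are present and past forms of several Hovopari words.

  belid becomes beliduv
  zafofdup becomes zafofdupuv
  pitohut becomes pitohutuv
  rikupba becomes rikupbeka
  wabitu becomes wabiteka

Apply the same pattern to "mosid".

mosiduv

pitohut and wabitu both have last vowel 'u' yet inflect differently (pitohutuv, wabiteka), so the last vowel is not what conditions the rule; whether the stem ends in a vowel or a consonant is.
"mosid" ends in a consonant. The stems ending in a consonant (pitohut → pitohutuv, zafofdup → zafofdupuv, belid → beliduv) add -uv.
The other pattern: stems ending in a vowel drop the final letter and add -eka.
So mosid → mosiduv.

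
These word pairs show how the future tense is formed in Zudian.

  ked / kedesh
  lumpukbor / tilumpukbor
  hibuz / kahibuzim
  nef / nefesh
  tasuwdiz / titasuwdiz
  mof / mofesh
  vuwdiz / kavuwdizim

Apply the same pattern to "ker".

keresh

vuwdiz and tasuwdiz both end in -z yet inflect differently (kavuwdizim, titasuwdiz), so the final letter is not what conditions the rule; the number of vowels is.
"ker" has 1 vowel. The stems with 1 vowel (mof → mofesh, ked → kedesh, nef → nefesh) add -esh.
So ker → keresh.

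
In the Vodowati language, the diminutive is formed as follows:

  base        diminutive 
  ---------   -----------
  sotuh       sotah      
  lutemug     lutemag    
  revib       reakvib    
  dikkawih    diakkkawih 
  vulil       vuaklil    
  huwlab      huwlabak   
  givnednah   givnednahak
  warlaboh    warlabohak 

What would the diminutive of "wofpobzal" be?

wofpobzalak

sotuh and dikkawih both end in -h yet inflect differently (sotah, diakkkawih), so the final letter is not what conditions the rule; the last vowel is.
"wofpobzal" has last vowel 'a'. The stems whose last vowel is 'a' (huwlab → huwlabak, givnednah → givnednahak) add -ak.
So wofpobzal → wofpobzalak.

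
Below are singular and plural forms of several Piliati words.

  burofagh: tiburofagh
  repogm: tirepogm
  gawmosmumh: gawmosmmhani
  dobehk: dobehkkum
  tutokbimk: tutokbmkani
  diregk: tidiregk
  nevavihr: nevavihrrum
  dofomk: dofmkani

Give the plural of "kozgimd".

kozgmdani

tutokbimk and dobehk both end in -k yet inflect differently (tutokbmkani, dobehkkum), so the final letter is not what conditions the rule; the second-to-last letter is.
"kozgimd" has second-to-last letter 'm'. The stems whose second-to-last letter is 'm' (tutokbimk → tutokbmkani, dofomk → dofmkani, gawmosmumh → gawmosmmhani) delete the last vowel and add -ani.
The other patterns: stems whose second-to-last letter is 'h' double the final consonant and add -um; stems whose second-to-last letter is 'g' add the prefix ti-.
So kozgimd → kozgmdani.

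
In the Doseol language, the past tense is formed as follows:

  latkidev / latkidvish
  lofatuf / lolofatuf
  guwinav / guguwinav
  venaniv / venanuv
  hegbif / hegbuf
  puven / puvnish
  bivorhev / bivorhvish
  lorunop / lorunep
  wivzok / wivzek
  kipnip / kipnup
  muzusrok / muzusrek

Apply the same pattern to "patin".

patun

"patin" has last vowel 'i'. The stems whose last vowel is 'i' (hegbif → hegbuf, venaniv → venanuv, kipnip → kipnup) change the last vowel to 'u'.
The other patterns: stems whose last vowel is 'o' change the last vowel to 'e'; stems whose last vowel is 'e' delete the last vowel and add -ish; stems whose last vowel is 'a' or 'u' repeat the first consonant+vowel as a prefix.
So patin → patun.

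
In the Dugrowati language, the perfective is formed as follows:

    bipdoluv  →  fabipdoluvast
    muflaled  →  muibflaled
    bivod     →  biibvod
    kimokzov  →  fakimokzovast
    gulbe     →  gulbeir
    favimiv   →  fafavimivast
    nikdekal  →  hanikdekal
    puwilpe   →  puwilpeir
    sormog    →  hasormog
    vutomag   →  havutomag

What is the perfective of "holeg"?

gulbe and muflaled both have last vowel 'e' yet inflect differently (gulbeir, muibflaled), so the last vowel is not what conditions the rule; the final letter is.
"holeg" ends in -g. The stems ending in -g (sormog → hasormog, vutomag → havutomag) add the prefix ha-.
So holeg → haholeg.

haholeg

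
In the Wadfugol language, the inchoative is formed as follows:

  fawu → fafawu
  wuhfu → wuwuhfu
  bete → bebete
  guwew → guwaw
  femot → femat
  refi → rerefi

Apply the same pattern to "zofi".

"zofi" ends in a vowel. The stems ending in a vowel (wuhfu → wuwuhfu, fawu → fafawu, refi → rerefi) repeat the first consonant+vowel as a prefix.
So zofi → zozofi.

zozofi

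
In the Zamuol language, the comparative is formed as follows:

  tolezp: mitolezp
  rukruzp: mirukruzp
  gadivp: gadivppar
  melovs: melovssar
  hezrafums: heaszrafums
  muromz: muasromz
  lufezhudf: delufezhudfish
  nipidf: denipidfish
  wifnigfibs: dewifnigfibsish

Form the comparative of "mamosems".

maasmosems

tolezp and gadivp both end in -p yet inflect differently (mitolezp, gadivppar), so the final letter is not what conditions the rule; the second-to-last letter is.
"mamosems" has second-to-last letter 'm'. The stems whose second-to-last letter is 'm' (hezrafums → heaszrafums, muromz → muasromz) insert -as- after the first vowel.
So mamosems → maasmosems.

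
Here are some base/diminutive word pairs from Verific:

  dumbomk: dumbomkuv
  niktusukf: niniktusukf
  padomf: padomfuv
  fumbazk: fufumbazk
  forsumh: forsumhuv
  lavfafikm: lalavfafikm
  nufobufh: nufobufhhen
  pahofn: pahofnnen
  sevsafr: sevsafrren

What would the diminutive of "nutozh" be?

forsumh and nufobufh both end in -h yet inflect differently (forsumhuv, nufobufhhen), so the final letter is not what conditions the rule; the second-to-last letter is.
"nutozh" has second-to-last letter 'z'. The one such stem in the data (fumbazk → fufumbazk) repeats the first consonant+vowel as a prefix (as do lavfafikm, niktusukf), so the same rule applies.
So nutozh → nunutozh.

nunutozh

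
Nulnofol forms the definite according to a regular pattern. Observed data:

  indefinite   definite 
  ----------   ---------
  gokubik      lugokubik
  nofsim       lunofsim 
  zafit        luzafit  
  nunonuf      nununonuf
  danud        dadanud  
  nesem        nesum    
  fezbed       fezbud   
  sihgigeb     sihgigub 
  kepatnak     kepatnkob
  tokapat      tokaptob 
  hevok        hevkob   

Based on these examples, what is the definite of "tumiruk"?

tutumiruk

nofsim and nesem both end in -m yet inflect differently (lunofsim, nesum), so the final letter is not what conditions the rule; the last vowel is.
"tumiruk" has last vowel 'u'. The stems whose last vowel is 'u' (nunonuf → nununonuf, danud → dadanud) repeat the first consonant+vowel as a prefix.
The other patterns: stems whose last vowel is 'i' add the prefix lu-; stems whose last vowel is 'e' change the last vowel to 'u'; stems whose last vowel is 'a' or 'o' delete the last vowel and add -ob.
So tumiruk → tutumiruk.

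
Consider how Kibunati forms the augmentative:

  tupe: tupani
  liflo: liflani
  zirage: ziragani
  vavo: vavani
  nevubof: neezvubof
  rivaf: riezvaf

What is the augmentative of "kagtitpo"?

liflo and nevubof both have last vowel 'o' yet inflect differently (liflani, neezvubof), so the last vowel is not what conditions the rule; whether the stem ends in a vowel or a consonant is.
"kagtitpo" ends in a vowel. The stems ending in a vowel (tupe → tupani, liflo → liflani, zirage → ziragani) drop the final letter and add -ani.
So kagtitpo → kagtitpani.

kagtitpani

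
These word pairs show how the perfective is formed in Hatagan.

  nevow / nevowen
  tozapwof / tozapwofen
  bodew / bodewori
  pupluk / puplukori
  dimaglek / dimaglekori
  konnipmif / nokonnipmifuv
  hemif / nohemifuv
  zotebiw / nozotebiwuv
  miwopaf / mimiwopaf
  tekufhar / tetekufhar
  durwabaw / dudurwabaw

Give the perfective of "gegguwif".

nogegguwifuv

nevow and bodew both end in -w yet inflect differently (nevowen, bodewori), so the final letter is not what conditions the rule; the last vowel is.
"gegguwif" has last vowel 'i'. The stems whose last vowel is 'i' (konnipmif → nokonnipmifuv, hemif → nohemifuv, zotebiw → nozotebiwuv) add no- … -uv around the stem.
The other patterns: stems whose last vowel is 'o' add -en; stems whose last vowel is 'e' or 'u' add -ori; stems whose last vowel is 'a' repeat the first consonant+vowel as a prefix.
So gegguwif → nogegguwifuv.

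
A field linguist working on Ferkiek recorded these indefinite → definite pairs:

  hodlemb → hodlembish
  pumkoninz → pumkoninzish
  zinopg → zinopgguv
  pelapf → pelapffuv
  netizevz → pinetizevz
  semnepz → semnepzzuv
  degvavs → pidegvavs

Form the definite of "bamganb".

semnepz and netizevz both end in -z yet inflect differently (semnepzzuv, pinetizevz), so the final letter is not what conditions the rule; the second-to-last letter is.
"bamganb" has second-to-last letter 'n'. The one such stem in the data (pumkoninz → pumkoninzish) adds -ish, so the same rule applies.
So bamganb → bamganbish.

bamganbish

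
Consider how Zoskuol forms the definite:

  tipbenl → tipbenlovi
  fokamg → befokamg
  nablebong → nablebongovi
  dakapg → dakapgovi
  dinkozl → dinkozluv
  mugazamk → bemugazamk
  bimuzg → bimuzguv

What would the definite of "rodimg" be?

berodimg

bimuzg and fokamg both end in -g yet inflect differently (bimuzguv, befokamg), so the final letter is not what conditions the rule; the second-to-last letter is.
"rodimg" has second-to-last letter 'm'. The stems whose second-to-last letter is 'm' (mugazamk → bemugazamk, fokamg → befokamg) add the prefix be-.
So rodimg → berodimg.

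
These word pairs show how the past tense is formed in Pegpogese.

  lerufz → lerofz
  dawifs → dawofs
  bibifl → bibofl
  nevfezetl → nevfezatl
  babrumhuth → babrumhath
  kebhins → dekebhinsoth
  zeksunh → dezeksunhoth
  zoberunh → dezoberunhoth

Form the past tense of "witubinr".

dewitubinroth

"witubinr" has second-to-last letter 'n'. The stems whose second-to-last letter is 'n' (kebhins → dekebhinsoth, zeksunh → dezeksunhoth, zoberunh → dezoberunhoth) add de- … -oth around the stem.
The other patterns: stems whose second-to-last letter is 'f' change the last vowel to 'o'; stems whose second-to-last letter is 't' change the last vowel to 'a'.
So witubinr → dewitubinroth.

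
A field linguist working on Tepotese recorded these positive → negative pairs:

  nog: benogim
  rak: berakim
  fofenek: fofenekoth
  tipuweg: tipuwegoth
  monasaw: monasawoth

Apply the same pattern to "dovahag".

dovahagoth

rak and fofenek both end in -k yet inflect differently (berakim, fofenekoth), so the final letter is not what conditions the rule; the number of vowels is.
"dovahag" has 3 vowels. The stems with 3 vowels (fofenek → fofenekoth, tipuweg → tipuwegoth, monasaw → monasawoth) add -oth.
So dovahag → dovahagoth.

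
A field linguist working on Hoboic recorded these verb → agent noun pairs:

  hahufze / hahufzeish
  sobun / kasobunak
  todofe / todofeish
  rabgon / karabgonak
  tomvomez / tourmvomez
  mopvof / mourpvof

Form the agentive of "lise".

liseish

hahufze and tomvomez both have last vowel 'e' yet inflect differently (hahufzeish, tourmvomez), so the last vowel is not what conditions the rule; the final letter is.
"lise" ends in -e. The stems ending in -e (hahufze → hahufzeish, todofe → todofeish) add -ish.
So lise → liseish.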